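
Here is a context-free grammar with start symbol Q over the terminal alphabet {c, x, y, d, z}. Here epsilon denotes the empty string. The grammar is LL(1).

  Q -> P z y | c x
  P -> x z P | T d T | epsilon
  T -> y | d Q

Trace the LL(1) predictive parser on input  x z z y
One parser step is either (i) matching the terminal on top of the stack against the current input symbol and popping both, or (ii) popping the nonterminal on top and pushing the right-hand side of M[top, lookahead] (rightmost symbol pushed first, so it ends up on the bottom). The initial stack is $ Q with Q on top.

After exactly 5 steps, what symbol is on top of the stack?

z

     Stack        Input      Action
  1  $ Q          x z z y $  expand Q -> P z y
  2  $ y z P      x z z y $  expand P -> x z P
  3  $ y z P z x  x z z y $  match x
  4  $ y z P z    z z y $    match z
  5  $ y z P      z y $      expand P -> epsilon
Stack after step 5: $ y z (top = z).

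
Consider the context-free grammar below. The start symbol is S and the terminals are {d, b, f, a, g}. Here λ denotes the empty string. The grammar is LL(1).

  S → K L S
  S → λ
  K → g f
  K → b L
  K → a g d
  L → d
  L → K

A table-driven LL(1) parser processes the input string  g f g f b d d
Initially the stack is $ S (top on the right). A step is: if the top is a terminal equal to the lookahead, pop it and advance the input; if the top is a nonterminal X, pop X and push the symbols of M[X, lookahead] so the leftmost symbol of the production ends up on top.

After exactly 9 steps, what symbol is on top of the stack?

     Stack      Input            Action
  1  $ S        g f g f b d d $  expand S → K L S
  2  $ S L K    g f g f b d d $  expand K → g f
  3  $ S L f g  g f g f b d d $  match g
  4  $ S L f    f g f b d d $    match f
  5  $ S L      g f b d d $      expand L → K
  6  $ S K      g f b d d $      expand K → g f
  7  $ S f g    g f b d d $      match g
  8  $ S f      f b d d $        match f
  9  $ S        b d d $          expand S → K L S
Stack after step 9: $ S L K (top = K).

K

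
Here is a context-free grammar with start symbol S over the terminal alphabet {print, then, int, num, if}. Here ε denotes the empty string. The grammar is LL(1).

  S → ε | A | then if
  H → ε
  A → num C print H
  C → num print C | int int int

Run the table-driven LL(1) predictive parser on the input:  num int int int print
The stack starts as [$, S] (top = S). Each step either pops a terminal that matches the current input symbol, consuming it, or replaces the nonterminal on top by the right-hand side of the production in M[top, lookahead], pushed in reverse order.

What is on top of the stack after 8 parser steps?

H

     Stack                  Input                    Action
  1  $ S                    num int int int print $  expand S → A
  2  $ A                    num int int int print $  expand A → num C print H
  3  $ H print C num        num int int int print $  match num
  4  $ H print C            int int int print $      expand C → int int int
  5  $ H print int int int  int int int print $      match int
  6  $ H print int int      int int print $          match int
  7  $ H print int          int print $              match int
  8  $ H print              print $                  match print
Stack after step 8: $ H (top = H).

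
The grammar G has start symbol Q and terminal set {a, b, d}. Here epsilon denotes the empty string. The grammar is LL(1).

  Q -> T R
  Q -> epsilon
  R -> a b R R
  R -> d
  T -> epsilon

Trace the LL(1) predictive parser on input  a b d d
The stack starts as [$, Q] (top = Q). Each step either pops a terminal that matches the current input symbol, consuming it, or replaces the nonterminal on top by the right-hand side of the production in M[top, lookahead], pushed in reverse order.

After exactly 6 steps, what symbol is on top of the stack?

step 1: stack=$ Q  input=a b d d $  — expand Q -> T R
step 2: stack=$ R T  input=a b d d $  — expand T -> epsilon
step 3: stack=$ R  input=a b d d $  — expand R -> a b R R
step 4: stack=$ R R b a  input=a b d d $  — match a
step 5: stack=$ R R b  input=b d d $  — match b
step 6: stack=$ R R  input=d d $  — expand R -> d
Stack after step 6: $ R d (top = d).

d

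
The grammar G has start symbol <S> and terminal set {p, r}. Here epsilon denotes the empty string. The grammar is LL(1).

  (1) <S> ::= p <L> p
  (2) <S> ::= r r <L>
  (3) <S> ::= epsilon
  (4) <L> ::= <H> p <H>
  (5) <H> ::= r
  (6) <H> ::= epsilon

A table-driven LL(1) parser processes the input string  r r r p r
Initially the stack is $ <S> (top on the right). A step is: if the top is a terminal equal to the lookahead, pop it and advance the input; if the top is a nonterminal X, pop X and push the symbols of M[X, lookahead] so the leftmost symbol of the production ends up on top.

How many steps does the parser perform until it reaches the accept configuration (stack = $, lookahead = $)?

9

step 1: stack=$ <S>  input=r r r p r $  — expand <S> ::= r r <L>
step 2: stack=$ <L> r r  input=r r r p r $  — match r
step 3: stack=$ <L> r  input=r r p r $  — match r
step 4: stack=$ <L>  input=r p r $  — expand <L> ::= <H> p <H>
step 5: stack=$ <H> p <H>  input=r p r $  — expand <H> ::= r
step 6: stack=$ <H> p r  input=r p r $  — match r
step 7: stack=$ <H> p  input=p r $  — match p
step 8: stack=$ <H>  input=r $  — expand <H> ::= r
step 9: stack=$ r  input=r $  — match r
Accept reached after 9 steps.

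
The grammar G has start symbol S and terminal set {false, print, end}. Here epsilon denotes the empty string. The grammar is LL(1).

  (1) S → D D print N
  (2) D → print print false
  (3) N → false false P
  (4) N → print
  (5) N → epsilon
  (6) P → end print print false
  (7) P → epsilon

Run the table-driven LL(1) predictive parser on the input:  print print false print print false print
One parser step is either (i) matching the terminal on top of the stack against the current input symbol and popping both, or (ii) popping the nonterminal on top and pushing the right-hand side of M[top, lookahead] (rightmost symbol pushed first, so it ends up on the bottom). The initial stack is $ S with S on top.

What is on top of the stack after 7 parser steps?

step 1: stack=$ S  input=print print false print print false print $  — expand S → D D print N
step 2: stack=$ N print D D  input=print print false print print false print $  — expand D → print print false
step 3: stack=$ N print D false print print  input=print print false print print false print $  — match print
step 4: stack=$ N print D false print  input=print false print print false print $  — match print
step 5: stack=$ N print D false  input=false print print false print $  — match false
step 6: stack=$ N print D  input=print print false print $  — expand D → print print false
step 7: stack=$ N print false print print  input=print print false print $  — match print
Stack after step 7: $ N print false print (top = print).

print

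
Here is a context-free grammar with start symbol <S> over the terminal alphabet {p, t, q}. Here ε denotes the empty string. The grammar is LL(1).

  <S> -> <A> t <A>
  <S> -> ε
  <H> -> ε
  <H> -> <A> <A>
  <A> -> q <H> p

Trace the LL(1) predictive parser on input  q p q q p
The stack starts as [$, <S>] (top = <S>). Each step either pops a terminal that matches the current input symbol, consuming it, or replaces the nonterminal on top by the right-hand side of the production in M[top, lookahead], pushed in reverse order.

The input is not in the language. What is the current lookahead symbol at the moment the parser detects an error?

     Stack            Input        Action
  1  $ <S>            q p q q p $  expand <S> -> <A> t <A>
  2  $ <A> t <A>      q p q q p $  expand <A> -> q <H> p
  3  $ <A> t p <H> q  q p q q p $  match q
  4  $ <A> t p <H>    p q q p $    expand <H> -> ε
  5  $ <A> t p        p q q p $    match p
  6  $ <A> t          q q p $      error: top is terminal t but lookahead is q

q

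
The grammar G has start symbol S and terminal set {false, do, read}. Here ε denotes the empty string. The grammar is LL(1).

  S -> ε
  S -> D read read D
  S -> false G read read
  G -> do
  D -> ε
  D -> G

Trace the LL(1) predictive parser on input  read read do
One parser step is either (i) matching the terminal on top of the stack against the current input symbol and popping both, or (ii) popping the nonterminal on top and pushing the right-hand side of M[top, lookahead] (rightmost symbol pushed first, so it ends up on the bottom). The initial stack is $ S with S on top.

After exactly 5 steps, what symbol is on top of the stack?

     Stack            Input           Action
  1  $ S              read read do $  expand S -> D read read D
  2  $ D read read D  read read do $  expand D -> ε
  3  $ D read read    read read do $  match read
  4  $ D read         read do $       match read
  5  $ D              do $            expand D -> G
Stack after step 5: $ G (top = G).

G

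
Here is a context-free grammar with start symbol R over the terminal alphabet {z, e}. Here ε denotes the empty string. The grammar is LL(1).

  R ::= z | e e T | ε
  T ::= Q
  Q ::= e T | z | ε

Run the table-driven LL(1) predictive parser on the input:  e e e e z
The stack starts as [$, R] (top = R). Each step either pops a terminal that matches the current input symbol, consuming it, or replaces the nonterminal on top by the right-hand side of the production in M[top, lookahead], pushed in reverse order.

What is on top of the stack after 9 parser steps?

T

     Stack    Input        Action
  1  $ R      e e e e z $  expand R ::= e e T
  2  $ T e e  e e e e z $  match e
  3  $ T e    e e e z $    match e
  4  $ T      e e z $      expand T ::= Q
  5  $ Q      e e z $      expand Q ::= e T
  6  $ T e    e e z $      match e
  7  $ T      e z $        expand T ::= Q
  8  $ Q      e z $        expand Q ::= e T
  9  $ T e    e z $        match e
Stack after step 9: $ T (top = T).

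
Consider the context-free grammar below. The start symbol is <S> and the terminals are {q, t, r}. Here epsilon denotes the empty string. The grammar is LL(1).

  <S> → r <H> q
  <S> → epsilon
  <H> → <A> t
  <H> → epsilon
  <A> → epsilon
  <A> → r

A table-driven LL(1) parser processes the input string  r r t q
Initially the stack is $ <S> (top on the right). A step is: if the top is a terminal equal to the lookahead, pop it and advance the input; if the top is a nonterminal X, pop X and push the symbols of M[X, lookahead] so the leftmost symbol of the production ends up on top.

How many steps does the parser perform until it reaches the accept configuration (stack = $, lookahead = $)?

7

     Stack      Input      Action
  1  $ <S>      r r t q $  expand <S> → r <H> q
  2  $ q <H> r  r r t q $  match r
  3  $ q <H>    r t q $    expand <H> → <A> t
  4  $ q t <A>  r t q $    expand <A> → r
  5  $ q t r    r t q $    match r
  6  $ q t      t q $      match t
  7  $ q        q $        match q
Accept reached after 7 steps.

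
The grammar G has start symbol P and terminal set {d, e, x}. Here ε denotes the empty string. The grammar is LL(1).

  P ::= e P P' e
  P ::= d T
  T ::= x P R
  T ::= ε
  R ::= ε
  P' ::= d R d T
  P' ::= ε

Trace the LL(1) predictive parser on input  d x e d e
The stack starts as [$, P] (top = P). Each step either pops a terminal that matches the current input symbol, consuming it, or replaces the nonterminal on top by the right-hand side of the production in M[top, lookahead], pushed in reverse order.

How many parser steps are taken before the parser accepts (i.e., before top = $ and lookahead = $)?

      Stack         Input        Action
   1  $ P           d x e d e $  expand P ::= d T
   2  $ T d         d x e d e $  match d
   3  $ T           x e d e $    expand T ::= x P R
   4  $ R P x       x e d e $    match x
   5  $ R P         e d e $      expand P ::= e P P' e
   6  $ R e P' P e  e d e $      match e
   7  $ R e P' P    d e $        expand P ::= d T
   8  $ R e P' T d  d e $        match d
   9  $ R e P' T    e $          expand T ::= ε
  10  $ R e P'      e $          expand P' ::= ε
  11  $ R e         e $          match e
  12  $ R           $            expand R ::= ε
Accept reached after 12 steps.

12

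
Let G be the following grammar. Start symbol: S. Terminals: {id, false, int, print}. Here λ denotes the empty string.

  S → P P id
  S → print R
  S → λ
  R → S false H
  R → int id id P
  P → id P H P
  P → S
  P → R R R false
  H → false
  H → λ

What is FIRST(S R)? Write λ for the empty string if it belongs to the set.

{false, id, int, print}

FIRST(H) = {λ, false}
FIRST(S) = {λ, false, id, int, print}  (via P P id)
FIRST(R) = {false, id, int, print}  (via S false H)
FIRST(P) = {λ, false, id, int, print}  (via S, R R R false)
FIRST(S R): take FIRST of each symbol in turn, carrying on past any symbol whose FIRST contains λ; result {false, id, int, print}.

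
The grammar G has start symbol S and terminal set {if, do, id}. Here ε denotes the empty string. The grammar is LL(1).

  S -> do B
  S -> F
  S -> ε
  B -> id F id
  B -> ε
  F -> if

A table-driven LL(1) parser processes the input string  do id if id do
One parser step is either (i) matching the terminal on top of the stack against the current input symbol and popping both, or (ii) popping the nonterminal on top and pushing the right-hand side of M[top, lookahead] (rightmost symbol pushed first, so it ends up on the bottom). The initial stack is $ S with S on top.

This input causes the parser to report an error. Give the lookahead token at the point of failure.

     Stack      Input             Action
  1  $ S        do id if id do $  expand S -> do B
  2  $ B do     do id if id do $  match do
  3  $ B        id if id do $     expand B -> id F id
  4  $ id F id  id if id do $     match id
  5  $ id F     if id do $        expand F -> if
  6  $ id if    if id do $        match if
  7  $ id       id do $           match id
  8  $          do $              error: stack empty but input remains

do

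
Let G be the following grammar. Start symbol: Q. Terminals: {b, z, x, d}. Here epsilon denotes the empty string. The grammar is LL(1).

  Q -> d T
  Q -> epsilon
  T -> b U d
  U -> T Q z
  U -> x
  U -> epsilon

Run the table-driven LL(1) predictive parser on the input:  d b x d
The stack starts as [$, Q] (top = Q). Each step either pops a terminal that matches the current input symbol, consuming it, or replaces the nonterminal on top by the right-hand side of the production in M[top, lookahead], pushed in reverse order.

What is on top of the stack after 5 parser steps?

step 1: stack=$ Q  input=d b x d $  — expand Q -> d T
step 2: stack=$ T d  input=d b x d $  — match d
step 3: stack=$ T  input=b x d $  — expand T -> b U d
step 4: stack=$ d U b  input=b x d $  — match b
step 5: stack=$ d U  input=x d $  — expand U -> x
Stack after step 5: $ d x (top = x).

x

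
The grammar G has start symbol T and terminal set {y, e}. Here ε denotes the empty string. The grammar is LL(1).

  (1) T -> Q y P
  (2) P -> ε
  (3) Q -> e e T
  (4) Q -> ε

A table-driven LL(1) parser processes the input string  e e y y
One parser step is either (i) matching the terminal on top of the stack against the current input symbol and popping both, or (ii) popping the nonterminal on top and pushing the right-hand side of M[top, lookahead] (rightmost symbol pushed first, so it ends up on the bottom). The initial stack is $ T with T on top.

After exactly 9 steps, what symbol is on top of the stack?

P

     Stack        Input      Action
  1  $ T          e e y y $  expand T -> Q y P
  2  $ P y Q      e e y y $  expand Q -> e e T
  3  $ P y T e e  e e y y $  match e
  4  $ P y T e    e y y $    match e
  5  $ P y T      y y $      expand T -> Q y P
  6  $ P y P y Q  y y $      expand Q -> ε
  7  $ P y P y    y y $      match y
  8  $ P y P      y $        expand P -> ε
  9  $ P y        y $        match y
Stack after step 9: $ P (top = P).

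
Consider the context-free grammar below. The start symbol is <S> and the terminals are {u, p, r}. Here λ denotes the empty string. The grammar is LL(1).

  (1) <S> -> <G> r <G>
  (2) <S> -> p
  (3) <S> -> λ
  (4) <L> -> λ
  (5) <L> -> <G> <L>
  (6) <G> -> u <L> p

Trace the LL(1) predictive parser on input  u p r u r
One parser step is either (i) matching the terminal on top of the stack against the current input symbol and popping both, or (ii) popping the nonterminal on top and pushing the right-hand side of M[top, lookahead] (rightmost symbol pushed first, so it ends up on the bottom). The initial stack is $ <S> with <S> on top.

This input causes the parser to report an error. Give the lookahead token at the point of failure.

     Stack            Input        Action
  1  $ <S>            u p r u r $  expand <S> -> <G> r <G>
  2  $ <G> r <G>      u p r u r $  expand <G> -> u <L> p
  3  $ <G> r p <L> u  u p r u r $  match u
  4  $ <G> r p <L>    p r u r $    expand <L> -> λ
  5  $ <G> r p        p r u r $    match p
  6  $ <G> r          r u r $      match r
  7  $ <G>            u r $        expand <G> -> u <L> p
  8  $ p <L> u        u r $        match u
  9  $ p <L>          r $          error: M[<L>, r] is empty

r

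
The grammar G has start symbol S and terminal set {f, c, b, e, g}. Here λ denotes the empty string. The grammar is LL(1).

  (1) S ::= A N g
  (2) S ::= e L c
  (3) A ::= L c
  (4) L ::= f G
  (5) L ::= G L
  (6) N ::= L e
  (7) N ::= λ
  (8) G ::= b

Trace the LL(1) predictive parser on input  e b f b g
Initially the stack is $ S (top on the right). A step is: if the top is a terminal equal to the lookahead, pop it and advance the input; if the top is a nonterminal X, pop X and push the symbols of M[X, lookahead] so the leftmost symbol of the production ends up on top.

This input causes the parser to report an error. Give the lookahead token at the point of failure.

g

step 1: stack=$ S  input=e b f b g $  — expand S ::= e L c
step 2: stack=$ c L e  input=e b f b g $  — match e
step 3: stack=$ c L  input=b f b g $  — expand L ::= G L
step 4: stack=$ c L G  input=b f b g $  — expand G ::= b
step 5: stack=$ c L b  input=b f b g $  — match b
step 6: stack=$ c L  input=f b g $  — expand L ::= f G
step 7: stack=$ c G f  input=f b g $  — match f
step 8: stack=$ c G  input=b g $  — expand G ::= b
step 9: stack=$ c b  input=b g $  — match b
step 10: stack=$ c  input=g $  — error: top is terminal c but lookahead is g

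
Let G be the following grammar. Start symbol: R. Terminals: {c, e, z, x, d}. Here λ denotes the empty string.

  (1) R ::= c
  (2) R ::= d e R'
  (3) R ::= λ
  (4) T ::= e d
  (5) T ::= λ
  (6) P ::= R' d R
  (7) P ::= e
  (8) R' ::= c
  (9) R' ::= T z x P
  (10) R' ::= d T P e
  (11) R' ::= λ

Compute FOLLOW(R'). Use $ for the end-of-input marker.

{$, d, e}

FIRST(R) = {λ, c, d}
FIRST(T) = {λ, e}
FIRST(R') = {λ, c, d, e, z}  (via T z x P)
FIRST(P) = {c, d, e, z}  (via R' d R)
FOLLOW(R) includes $ since R is the start symbol.
FOLLOW(T): in R'::=T z x P, T is followed by z x P with FIRST {z}; in R'::=d T P e, T is followed by P e with FIRST {c, d, e, z}. Thus FOLLOW(T) = {c, d, e, z}.
FOLLOW(R): in P::=R' d R, the suffix after R is empty, so FOLLOW(R) ⊇ FOLLOW(P) = {$, d, e}. Thus FOLLOW(R) = {$, d, e}.
FOLLOW(R'): in R::=d e R', the suffix after R' is empty, so FOLLOW(R') ⊇ FOLLOW(R) = {$, d, e}; in P::=R' d R, R' is followed by d R with FIRST {d}. Thus FOLLOW(R') = {$, d, e}.
FOLLOW(P): in R'::=T z x P, the suffix after P is empty, so FOLLOW(P) ⊇ FOLLOW(R') = {$, d, e}; in R'::=d T P e, P is followed by e with FIRST {e}. Thus FOLLOW(P) = {$, d, e}.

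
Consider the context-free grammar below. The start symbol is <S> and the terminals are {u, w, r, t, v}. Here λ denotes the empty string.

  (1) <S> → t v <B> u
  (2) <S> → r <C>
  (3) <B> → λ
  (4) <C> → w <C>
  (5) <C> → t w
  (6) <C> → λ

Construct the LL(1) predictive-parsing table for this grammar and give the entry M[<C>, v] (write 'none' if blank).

none

FIRST(<S>) = {r, t}
FIRST(<B>) = {λ}
FIRST(<C>) = {λ, t, w}
FOLLOW(<S>) includes $ since <S> is the start symbol.
FOLLOW(<S>): <S> appears on no right-hand side. Thus FOLLOW(<S>) = {$}.
FOLLOW(<C>): in <S>→r <C>, the suffix after <C> is empty, so FOLLOW(<C>) ⊇ FOLLOW(<S>) = {$}; in <C>→w <C>, the suffix after <C> is empty (adds nothing new). Thus FOLLOW(<C>) = {$}.
For <C> → w <C>: FIRST(w <C>) = {w}, so it goes in M[<C>, t] for t ∈ {w}.
For <C> → t w: FIRST(t w) = {t}, so it goes in M[<C>, t] for t ∈ {t}.
For <C> → λ: FIRST(λ) = {λ}, so it goes in M[<C>, t] for t ∈ {}; since λ ∈ FIRST, also for every t ∈ FOLLOW(<C>) = {$}.
None of these place a production in M[<C>, v].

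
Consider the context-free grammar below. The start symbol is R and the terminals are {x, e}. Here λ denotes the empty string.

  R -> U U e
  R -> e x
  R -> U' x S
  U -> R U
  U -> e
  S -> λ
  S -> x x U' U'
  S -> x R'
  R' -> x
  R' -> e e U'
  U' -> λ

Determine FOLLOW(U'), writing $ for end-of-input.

FIRST(S) = {λ, x}
FIRST(R') = {e, x}
FIRST(U') = {λ}
FIRST(R) = {e, x}  (via U U e, U' x S)
FIRST(U) = {e, x}  (via R U)
FOLLOW(R) includes $ since R is the start symbol.
FOLLOW(R): in U->R U, R is followed by U with FIRST {e, x}. Thus FOLLOW(R) = {$, e, x}.
FOLLOW(U): in R->U U e (occurrence 1), U is followed by U e with FIRST {e, x}; in R->U U e (occurrence 2), U is followed by e with FIRST {e}; in U->R U, the suffix after U is empty (adds nothing new). Thus FOLLOW(U) = {e, x}.
FOLLOW(S): in R->U' x S, the suffix after S is empty, so FOLLOW(S) ⊇ FOLLOW(R) = {$, e, x}. Thus FOLLOW(S) = {$, e, x}.
FOLLOW(R'): in S->x R', the suffix after R' is empty, so FOLLOW(R') ⊇ FOLLOW(S) = {$, e, x}. Thus FOLLOW(R') = {$, e, x}.
FOLLOW(U'): in R->U' x S, U' is followed by x S with FIRST {x}; in S->x x U' U' (occurrence 1), U' is followed by U' with FIRST {λ}; in S->x x U' U' (occurrence 1), the suffix after U' is nullable, so FOLLOW(U') ⊇ FOLLOW(S) = {$, e, x}; in S->x x U' U' (occurrence 2), the suffix after U' is empty, so FOLLOW(U') ⊇ FOLLOW(S) = {$, e, x}; in R'->e e U', the suffix after U' is empty, so FOLLOW(U') ⊇ FOLLOW(R') = {$, e, x}. Thus FOLLOW(U') = {$, e, x}.

{$, e, x}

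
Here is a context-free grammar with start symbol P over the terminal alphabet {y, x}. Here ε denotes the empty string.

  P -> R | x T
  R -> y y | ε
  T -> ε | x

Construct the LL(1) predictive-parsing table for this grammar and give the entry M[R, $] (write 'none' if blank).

FIRST(R) = {ε, y}
FIRST(T) = {ε, x}
FIRST(P) = {ε, x, y}  (via R)
FOLLOW(P) includes $ since P is the start symbol.
FOLLOW(P): P appears on no right-hand side. Thus FOLLOW(P) = {$}.
FOLLOW(R): in P->R, the suffix after R is empty, so FOLLOW(R) ⊇ FOLLOW(P) = {$}. Thus FOLLOW(R) = {$}.
For R -> y y: FIRST(y y) = {y}, so it goes in M[R, t] for t ∈ {y}.
For R -> ε: FIRST(ε) = {ε}, so it goes in M[R, t] for t ∈ {}; since ε ∈ FIRST, also for every t ∈ FOLLOW(R) = {$}.

R -> ε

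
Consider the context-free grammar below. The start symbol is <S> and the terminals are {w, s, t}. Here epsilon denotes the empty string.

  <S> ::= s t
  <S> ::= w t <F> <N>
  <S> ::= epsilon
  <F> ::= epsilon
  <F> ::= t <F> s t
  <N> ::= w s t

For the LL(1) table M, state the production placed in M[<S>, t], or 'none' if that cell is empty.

none

FIRST(<S>) = {epsilon, s, w}
FIRST(<F>) = {epsilon, t}
FIRST(<N>) = {w}
FOLLOW(<S>) includes $ since <S> is the start symbol.
FOLLOW(<S>): <S> appears on no right-hand side. Thus FOLLOW(<S>) = {$}.
For <S> ::= s t: FIRST(s t) = {s}, so it goes in M[<S>, t] for t ∈ {s}.
For <S> ::= w t <F> <N>: FIRST(w t <F> <N>) = {w}, so it goes in M[<S>, t] for t ∈ {w}.
For <S> ::= epsilon: FIRST(epsilon) = {epsilon}, so it goes in M[<S>, t] for t ∈ {}; since epsilon ∈ FIRST, also for every t ∈ FOLLOW(<S>) = {$}.
None of these place a production in M[<S>, t].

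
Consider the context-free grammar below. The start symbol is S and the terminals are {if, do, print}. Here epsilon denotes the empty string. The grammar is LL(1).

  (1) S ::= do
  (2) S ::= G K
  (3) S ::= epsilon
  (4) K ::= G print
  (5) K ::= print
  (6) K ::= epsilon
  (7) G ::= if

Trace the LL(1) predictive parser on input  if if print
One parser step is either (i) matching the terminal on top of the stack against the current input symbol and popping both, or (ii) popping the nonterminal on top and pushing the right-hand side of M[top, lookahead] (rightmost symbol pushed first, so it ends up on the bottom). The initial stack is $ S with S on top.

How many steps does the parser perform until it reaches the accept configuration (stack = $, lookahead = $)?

step 1: stack=$ S  input=if if print $  — expand S ::= G K
step 2: stack=$ K G  input=if if print $  — expand G ::= if
step 3: stack=$ K if  input=if if print $  — match if
step 4: stack=$ K  input=if print $  — expand K ::= G print
step 5: stack=$ print G  input=if print $  — expand G ::= if
step 6: stack=$ print if  input=if print $  — match if
step 7: stack=$ print  input=print $  — match print
Accept reached after 7 steps.

7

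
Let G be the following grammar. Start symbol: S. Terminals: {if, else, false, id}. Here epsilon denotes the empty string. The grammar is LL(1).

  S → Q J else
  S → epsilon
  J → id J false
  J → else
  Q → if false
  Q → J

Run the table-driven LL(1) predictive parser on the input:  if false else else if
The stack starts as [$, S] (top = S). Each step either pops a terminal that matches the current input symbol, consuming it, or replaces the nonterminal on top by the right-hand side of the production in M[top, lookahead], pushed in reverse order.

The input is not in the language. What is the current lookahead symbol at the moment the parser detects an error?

step 1: stack=$ S  input=if false else else if $  — expand S → Q J else
step 2: stack=$ else J Q  input=if false else else if $  — expand Q → if false
step 3: stack=$ else J false if  input=if false else else if $  — match if
step 4: stack=$ else J false  input=false else else if $  — match false
step 5: stack=$ else J  input=else else if $  — expand J → else
step 6: stack=$ else else  input=else else if $  — match else
step 7: stack=$ else  input=else if $  — match else
step 8: stack=$  input=if $  — error: stack empty but input remains

if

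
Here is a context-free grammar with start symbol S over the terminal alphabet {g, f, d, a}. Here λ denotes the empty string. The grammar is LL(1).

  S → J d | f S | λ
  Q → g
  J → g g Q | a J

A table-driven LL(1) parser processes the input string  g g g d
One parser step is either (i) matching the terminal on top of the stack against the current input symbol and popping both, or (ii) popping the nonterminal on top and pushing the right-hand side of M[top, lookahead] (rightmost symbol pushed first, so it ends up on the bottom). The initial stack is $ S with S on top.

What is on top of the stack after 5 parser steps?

step 1: stack=$ S  input=g g g d $  — expand S → J d
step 2: stack=$ d J  input=g g g d $  — expand J → g g Q
step 3: stack=$ d Q g g  input=g g g d $  — match g
step 4: stack=$ d Q g  input=g g d $  — match g
step 5: stack=$ d Q  input=g d $  — expand Q → g
Stack after step 5: $ d g (top = g).

g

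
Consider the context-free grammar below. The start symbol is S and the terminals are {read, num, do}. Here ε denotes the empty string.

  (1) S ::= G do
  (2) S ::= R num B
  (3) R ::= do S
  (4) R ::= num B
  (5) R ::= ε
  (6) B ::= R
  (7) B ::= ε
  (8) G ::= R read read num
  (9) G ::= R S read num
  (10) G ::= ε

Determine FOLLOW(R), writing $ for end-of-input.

FIRST(R) = {ε, do, num}
FIRST(B) = {ε, do, num}  (via R)
FIRST(S) = {do, num, read}  (via G do, R num B)
FIRST(G) = {ε, do, num, read}  (via R read read num, R S read num)
FOLLOW(S) includes $ since S is the start symbol.
FOLLOW(G): in S::=G do, G is followed by do with FIRST {do}. Thus FOLLOW(G) = {do}.
FOLLOW(S): in R::=do S, the suffix after S is empty, so FOLLOW(S) ⊇ FOLLOW(R) = {$, do, num, read}; in G::=R S read num, S is followed by read num with FIRST {read}. Thus FOLLOW(S) = {$, do, num, read}.
FOLLOW(R): in S::=R num B, R is followed by num B with FIRST {num}; in B::=R, the suffix after R is empty, so FOLLOW(R) ⊇ FOLLOW(B) = {$, do, num, read}; in G::=R read read num, R is followed by read read num with FIRST {read}; in G::=R S read num, R is followed by S read num with FIRST {do, num, read}. Thus FOLLOW(R) = {$, do, num, read}.
FOLLOW(B): in S::=R num B, the suffix after B is empty, so FOLLOW(B) ⊇ FOLLOW(S) = {$, do, num, read}; in R::=num B, the suffix after B is empty, so FOLLOW(B) ⊇ FOLLOW(R) = {$, do, num, read}. Thus FOLLOW(B) = {$, do, num, read}.

{$, do, num, read}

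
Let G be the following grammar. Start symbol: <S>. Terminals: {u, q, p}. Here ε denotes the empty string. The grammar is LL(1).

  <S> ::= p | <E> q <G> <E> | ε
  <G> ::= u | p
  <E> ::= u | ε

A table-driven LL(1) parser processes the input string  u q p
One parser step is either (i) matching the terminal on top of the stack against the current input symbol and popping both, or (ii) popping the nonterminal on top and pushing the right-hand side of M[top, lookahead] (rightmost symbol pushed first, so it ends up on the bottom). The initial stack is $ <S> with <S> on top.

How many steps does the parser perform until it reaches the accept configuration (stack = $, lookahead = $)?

7

     Stack            Input    Action
  1  $ <S>            u q p $  expand <S> ::= <E> q <G> <E>
  2  $ <E> <G> q <E>  u q p $  expand <E> ::= u
  3  $ <E> <G> q u    u q p $  match u
  4  $ <E> <G> q      q p $    match q
  5  $ <E> <G>        p $      expand <G> ::= p
  6  $ <E> p          p $      match p
  7  $ <E>            $        expand <E> ::= ε
Accept reached after 7 steps.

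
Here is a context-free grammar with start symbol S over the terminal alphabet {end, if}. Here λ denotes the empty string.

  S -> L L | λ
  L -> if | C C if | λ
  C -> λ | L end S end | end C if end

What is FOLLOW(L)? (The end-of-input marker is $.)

{$, end, if}

FIRST(S): from S->L L we get {λ, end, if}; from S->λ we get {λ}. So FIRST(S) = {λ, end, if}.
FIRST(L): from L->if we get {if}; from L->C C if we get {end, if}; from L->λ we get {λ}. So FIRST(L) = {λ, end, if}.
FIRST(C): from C->λ we get {λ}; from C->L end S end we get {end, if}; from C->end C if end we get {end}. So FIRST(C) = {λ, end, if}.
FOLLOW(S) includes $ since S is the start symbol.
FOLLOW(S): in C->L end S end, S is followed by end with FIRST {end}. Thus FOLLOW(S) = {$, end}.
FOLLOW(L): in S->L L (occurrence 1), L is followed by L with FIRST {λ, end, if}; in S->L L (occurrence 1), the suffix after L is nullable, so FOLLOW(L) ⊇ FOLLOW(S) = {$, end}; in S->L L (occurrence 2), the suffix after L is empty, so FOLLOW(L) ⊇ FOLLOW(S) = {$, end}; in C->L end S end, L is followed by end S end with FIRST {end}. Thus FOLLOW(L) = {$, end, if}.
FOLLOW(C): in L->C C if (occurrence 1), C is followed by C if with FIRST {end, if}; in L->C C if (occurrence 2), C is followed by if with FIRST {if}; in C->end C if end, C is followed by if end with FIRST {if}. Thus FOLLOW(C) = {end, if}.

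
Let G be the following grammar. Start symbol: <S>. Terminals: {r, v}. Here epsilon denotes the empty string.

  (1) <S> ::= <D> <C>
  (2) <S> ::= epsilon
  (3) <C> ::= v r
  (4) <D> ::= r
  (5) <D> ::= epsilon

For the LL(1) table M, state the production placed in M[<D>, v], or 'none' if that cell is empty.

FIRST(<C>): from <C>::=v r we get {v}. So FIRST(<C>) = {v}.
FIRST(<D>): from <D>::=r we get {r}; from <D>::=epsilon we get {epsilon}. So FIRST(<D>) = {epsilon, r}.
FIRST(<S>): from <S>::=<D> <C> we get {r, v}; from <S>::=epsilon we get {epsilon}. So FIRST(<S>) = {epsilon, r, v}.
FOLLOW(<S>) includes $ since <S> is the start symbol.
FOLLOW(<D>): in <S>::=<D> <C>, <D> is followed by <C> with FIRST {v}. Thus FOLLOW(<D>) = {v}.
For <D> ::= r: FIRST(r) = {r}, so it goes in M[<D>, t] for t ∈ {r}.
For <D> ::= epsilon: FIRST(epsilon) = {epsilon}, so it goes in M[<D>, t] for t ∈ {}; since epsilon ∈ FIRST, also for every t ∈ FOLLOW(<D>) = {v}.

<D> ::= epsilon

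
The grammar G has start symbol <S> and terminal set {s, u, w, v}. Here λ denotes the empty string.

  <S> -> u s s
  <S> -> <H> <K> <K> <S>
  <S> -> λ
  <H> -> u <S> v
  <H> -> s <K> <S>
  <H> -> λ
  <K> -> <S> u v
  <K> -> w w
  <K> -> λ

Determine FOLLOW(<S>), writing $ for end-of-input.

{$, s, u, v, w}

FIRST(<H>) = {λ, s, u}
FIRST(<S>) = {λ, s, u, w}  (via <H> <K> <K> <S>)
FIRST(<K>) = {λ, s, u, w}  (via <S> u v)
FOLLOW(<S>) includes $ since <S> is the start symbol.
FOLLOW(<S>): in <S>-><H> <K> <K> <S>, the suffix after <S> is empty (adds nothing new); in <H>->u <S> v, <S> is followed by v with FIRST {v}; in <H>->s <K> <S>, the suffix after <S> is empty, so FOLLOW(<S>) ⊇ FOLLOW(<H>) = {$, s, u, v, w}; in <K>-><S> u v, <S> is followed by u v with FIRST {u}. Thus FOLLOW(<S>) = {$, s, u, v, w}.
FOLLOW(<H>): in <S>-><H> <K> <K> <S>, <H> is followed by <K> <K> <S> with FIRST {λ, s, u, w}; in <S>-><H> <K> <K> <S>, the suffix after <H> is nullable, so FOLLOW(<H>) ⊇ FOLLOW(<S>) = {$, s, u, v, w}. Thus FOLLOW(<H>) = {$, s, u, v, w}.
FOLLOW(<K>): in <S>-><H> <K> <K> <S> (occurrence 1), <K> is followed by <K> <S> with FIRST {λ, s, u, w}; in <S>-><H> <K> <K> <S> (occurrence 1), the suffix after <K> is nullable, so FOLLOW(<K>) ⊇ FOLLOW(<S>) = {$, s, u, v, w}; in <S>-><H> <K> <K> <S> (occurrence 2), <K> is followed by <S> with FIRST {λ, s, u, w}; in <S>-><H> <K> <K> <S> (occurrence 2), the suffix after <K> is nullable, so FOLLOW(<K>) ⊇ FOLLOW(<S>) = {$, s, u, v, w}; in <H>->s <K> <S>, <K> is followed by <S> with FIRST {λ, s, u, w}; in <H>->s <K> <S>, the suffix after <K> is nullable, so FOLLOW(<K>) ⊇ FOLLOW(<H>) = {$, s, u, v, w}. Thus FOLLOW(<K>) = {$, s, u, v, w}.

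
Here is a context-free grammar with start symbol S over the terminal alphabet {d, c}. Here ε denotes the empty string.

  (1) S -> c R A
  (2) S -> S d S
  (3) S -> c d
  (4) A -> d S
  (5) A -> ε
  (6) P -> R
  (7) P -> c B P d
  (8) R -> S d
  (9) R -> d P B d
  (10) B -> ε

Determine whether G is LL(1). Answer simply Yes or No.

No

FIRST(S) = {c}
FIRST(A) = {ε, d}
FIRST(P) = {c, d}
FIRST(R) = {c, d}
FIRST(B) = {ε}
FOLLOW(S) = {$, d}
FOLLOW(A) = {$, d}
FOLLOW(P) = {d}
FOLLOW(R) = {$, d}
FOLLOW(B) = {c, d}
Cell M[A, d] receives both A -> d S and A -> ε — the grammar is not LL(1).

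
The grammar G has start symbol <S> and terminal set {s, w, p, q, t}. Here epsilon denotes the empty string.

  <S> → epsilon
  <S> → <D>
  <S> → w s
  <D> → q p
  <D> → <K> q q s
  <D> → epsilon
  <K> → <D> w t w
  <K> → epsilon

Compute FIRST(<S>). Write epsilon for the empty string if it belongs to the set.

{epsilon, q, w}

FIRST(<S>): from <S>→epsilon we get {epsilon}; from <S>→<D> we get {epsilon, q, w}; from <S>→w s we get {w}. So FIRST(<S>) = {epsilon, q, w}.
FIRST(<D>): from <D>→q p we get {q}; from <D>→<K> q q s we get {q, w}; from <D>→epsilon we get {epsilon}. So FIRST(<D>) = {epsilon, q, w}.
FIRST(<K>): from <K>→<D> w t w we get {q, w}; from <K>→epsilon we get {epsilon}. So FIRST(<K>) = {epsilon, q, w}.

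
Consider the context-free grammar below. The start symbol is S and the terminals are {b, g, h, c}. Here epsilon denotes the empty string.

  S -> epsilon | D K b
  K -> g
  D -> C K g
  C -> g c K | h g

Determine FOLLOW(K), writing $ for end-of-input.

FIRST(K) = {g}
FIRST(C) = {g, h}
FIRST(D) = {g, h}  (via C K g)
FIRST(S) = {epsilon, g, h}  (via D K b)
FOLLOW(S) includes $ since S is the start symbol.
FOLLOW(S): S appears on no right-hand side. Thus FOLLOW(S) = {$}.
FOLLOW(D): in S->D K b, D is followed by K b with FIRST {g}. Thus FOLLOW(D) = {g}.
FOLLOW(C): in D->C K g, C is followed by K g with FIRST {g}. Thus FOLLOW(C) = {g}.
FOLLOW(K): in S->D K b, K is followed by b with FIRST {b}; in D->C K g, K is followed by g with FIRST {g}; in C->g c K, the suffix after K is empty, so FOLLOW(K) ⊇ FOLLOW(C) = {g}. Thus FOLLOW(K) = {b, g}.

{b, g}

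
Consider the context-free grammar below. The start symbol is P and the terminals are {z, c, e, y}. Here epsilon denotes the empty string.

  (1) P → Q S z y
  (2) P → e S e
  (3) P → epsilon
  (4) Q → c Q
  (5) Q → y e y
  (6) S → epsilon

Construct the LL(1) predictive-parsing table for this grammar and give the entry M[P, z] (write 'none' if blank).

FIRST(Q) = {c, y}
FIRST(S) = {epsilon}
FIRST(P) = {epsilon, c, e, y}  (via Q S z y)
FOLLOW(P) includes $ since P is the start symbol.
FOLLOW(P): P appears on no right-hand side. Thus FOLLOW(P) = {$}.
For P → Q S z y: FIRST(Q S z y) = {c, y}, so it goes in M[P, t] for t ∈ {c, y}.
For P → e S e: FIRST(e S e) = {e}, so it goes in M[P, t] for t ∈ {e}.
For P → epsilon: FIRST(epsilon) = {epsilon}, so it goes in M[P, t] for t ∈ {}; since epsilon ∈ FIRST, also for every t ∈ FOLLOW(P) = {$}.
None of these place a production in M[P, z].

none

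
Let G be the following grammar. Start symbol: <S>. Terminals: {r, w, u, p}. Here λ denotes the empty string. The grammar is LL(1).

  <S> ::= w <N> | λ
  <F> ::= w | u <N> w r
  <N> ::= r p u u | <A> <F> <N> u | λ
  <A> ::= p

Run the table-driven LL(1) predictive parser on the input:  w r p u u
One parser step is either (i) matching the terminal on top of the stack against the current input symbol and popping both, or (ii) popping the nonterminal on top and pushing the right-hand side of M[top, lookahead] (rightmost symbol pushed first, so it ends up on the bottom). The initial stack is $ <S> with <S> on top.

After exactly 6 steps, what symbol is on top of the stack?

step 1: stack=$ <S>  input=w r p u u $  — expand <S> ::= w <N>
step 2: stack=$ <N> w  input=w r p u u $  — match w
step 3: stack=$ <N>  input=r p u u $  — expand <N> ::= r p u u
step 4: stack=$ u u p r  input=r p u u $  — match r
step 5: stack=$ u u p  input=p u u $  — match p
step 6: stack=$ u u  input=u u $  — match u
Stack after step 6: $ u (top = u).

u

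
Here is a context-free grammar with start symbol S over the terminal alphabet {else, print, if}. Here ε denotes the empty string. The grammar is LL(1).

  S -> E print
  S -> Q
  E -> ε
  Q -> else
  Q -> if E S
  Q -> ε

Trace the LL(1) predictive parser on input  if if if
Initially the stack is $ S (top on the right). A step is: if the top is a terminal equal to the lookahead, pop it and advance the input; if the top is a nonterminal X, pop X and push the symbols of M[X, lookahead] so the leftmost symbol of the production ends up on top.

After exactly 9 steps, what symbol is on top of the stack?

Q

step 1: stack=$ S  input=if if if $  — expand S -> Q
step 2: stack=$ Q  input=if if if $  — expand Q -> if E S
step 3: stack=$ S E if  input=if if if $  — match if
step 4: stack=$ S E  input=if if $  — expand E -> ε
step 5: stack=$ S  input=if if $  — expand S -> Q
step 6: stack=$ Q  input=if if $  — expand Q -> if E S
step 7: stack=$ S E if  input=if if $  — match if
step 8: stack=$ S E  input=if $  — expand E -> ε
step 9: stack=$ S  input=if $  — expand S -> Q
Stack after step 9: $ Q (top = Q).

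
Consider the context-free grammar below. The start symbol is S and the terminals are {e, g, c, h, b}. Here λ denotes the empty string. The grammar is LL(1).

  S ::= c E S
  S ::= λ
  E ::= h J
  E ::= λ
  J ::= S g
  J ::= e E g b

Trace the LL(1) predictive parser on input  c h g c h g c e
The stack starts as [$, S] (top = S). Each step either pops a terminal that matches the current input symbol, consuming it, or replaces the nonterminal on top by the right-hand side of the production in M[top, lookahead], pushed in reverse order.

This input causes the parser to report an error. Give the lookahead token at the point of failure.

      Stack    Input              Action
   1  $ S      c h g c h g c e $  expand S ::= c E S
   2  $ S E c  c h g c h g c e $  match c
   3  $ S E    h g c h g c e $    expand E ::= h J
   4  $ S J h  h g c h g c e $    match h
   5  $ S J    g c h g c e $      expand J ::= S g
   6  $ S g S  g c h g c e $      expand S ::= λ
   7  $ S g    g c h g c e $      match g
   8  $ S      c h g c e $        expand S ::= c E S
   9  $ S E c  c h g c e $        match c
  10  $ S E    h g c e $          expand E ::= h J
  11  $ S J h  h g c e $          match h
  12  $ S J    g c e $            expand J ::= S g
  13  $ S g S  g c e $            expand S ::= λ
  14  $ S g    g c e $            match g
  15  $ S      c e $              expand S ::= c E S
  16  $ S E c  c e $              match c
  17  $ S E    e $                error: M[E, e] is empty

e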